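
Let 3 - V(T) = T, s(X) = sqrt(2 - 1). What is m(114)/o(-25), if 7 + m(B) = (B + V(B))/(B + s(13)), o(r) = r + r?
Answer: 401/2875 ≈ 0.13948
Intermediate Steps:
s(X) = 1 (s(X) = sqrt(1) = 1)
V(T) = 3 - T
o(r) = 2*r
m(B) = -7 + 3/(1 + B) (m(B) = -7 + (B + (3 - B))/(B + 1) = -7 + 3/(1 + B))
m(114)/o(-25) = ((-4 - 7*114)/(1 + 114))/((2*(-25))) = ((-4 - 798)/115)/(-50) = ((1/115)*(-802))*(-1/50) = -802/115*(-1/50) = 401/2875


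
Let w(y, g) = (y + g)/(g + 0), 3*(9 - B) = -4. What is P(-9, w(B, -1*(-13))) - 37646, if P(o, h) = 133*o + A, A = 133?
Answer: -38710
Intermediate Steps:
B = 31/3 (B = 9 - 1/3*(-4) = 9 + 4/3 = 31/3 ≈ 10.333)
w(y, g) = (g + y)/g
P(o, h) = 133 + 133*o (P(o, h) = 133*o + 133 = 133 + 133*o)
P(-9, w(B, -1*(-13))) - 37646 = (133 + 133*(-9)) - 37646 = (133 - 1197) - 37646 = -1064 - 37646 = -38710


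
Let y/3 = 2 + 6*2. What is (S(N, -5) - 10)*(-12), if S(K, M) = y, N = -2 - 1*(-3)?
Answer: -384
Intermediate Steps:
N = 1 (N = -2 + 3 = 1)
y = 42 (y = 3*(2 + 6*2) = 3*(2 + 12) = 3*14 = 42)
S(K, M) = 42
(S(N, -5) - 10)*(-12) = (42 - 10)*(-12) = 32*(-12) = -384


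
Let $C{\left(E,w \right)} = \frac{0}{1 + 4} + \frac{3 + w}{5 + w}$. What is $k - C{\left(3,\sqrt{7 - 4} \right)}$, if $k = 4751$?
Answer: $\frac{52255}{11} - \frac{\sqrt{3}}{11} \approx 4750.3$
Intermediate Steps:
$C{\left(E,w \right)} = \frac{3 + w}{5 + w}$ ($C{\left(E,w \right)} = \frac{0}{5} + \frac{3 + w}{5 + w} = 0 \cdot \frac{1}{5} + \frac{3 + w}{5 + w} = 0 + \frac{3 + w}{5 + w} = \frac{3 + w}{5 + w}$)
$k - C{\left(3,\sqrt{7 - 4} \right)} = 4751 - \frac{3 + \sqrt{7 - 4}}{5 + \sqrt{7 - 4}} = 4751 - \frac{3 + \sqrt{3}}{5 + \sqrt{3}}$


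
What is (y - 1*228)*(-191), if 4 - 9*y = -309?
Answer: 332149/9 ≈ 36905.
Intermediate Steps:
y = 313/9 (y = 4/9 - 1/9*(-309) = 4/9 + 103/3 = 313/9 ≈ 34.778)
(y - 1*228)*(-191) = (313/9 - 1*228)*(-191) = (313/9 - 228)*(-191) = -1739/9*(-191) = 332149/9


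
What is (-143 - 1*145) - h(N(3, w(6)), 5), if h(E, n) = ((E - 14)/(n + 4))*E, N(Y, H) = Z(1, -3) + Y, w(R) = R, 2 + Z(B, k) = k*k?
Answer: -2552/9 ≈ -283.56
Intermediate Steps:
Z(B, k) = -2 + k² (Z(B, k) = -2 + k*k = -2 + k²)
N(Y, H) = 7 + Y (N(Y, H) = (-2 + (-3)²) + Y = (-2 + 9) + Y = 7 + Y)
h(E, n) = E*(-14 + E)/(4 + n) (h(E, n) = ((-14 + E)/(4 + n))*E = E*(-14 + E)/(4 + n))
(-143 - 1*145) - h(N(3, w(6)), 5) = (-143 - 1*145) - (7 + 3)*(-14 + (7 + 3))/(4 + 5) = (-143 - 145) - 10*(-14 + 10)/9 = -288 - 10*(-4)/9 = -288 - 1*(-40/9) = -288 + 40/9 = -2552/9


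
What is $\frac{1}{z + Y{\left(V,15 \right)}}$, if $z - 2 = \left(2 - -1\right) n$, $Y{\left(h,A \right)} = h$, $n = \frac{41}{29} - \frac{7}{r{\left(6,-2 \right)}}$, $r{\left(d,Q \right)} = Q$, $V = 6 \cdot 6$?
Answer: $\frac{58}{3059} \approx 0.01896$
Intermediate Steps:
$V = 36$
$n = \frac{285}{58}$ ($n = \frac{41}{29} - \frac{7}{-2} = 41 \cdot \frac{1}{29} - - \frac{7}{2} = \frac{41}{29} + \frac{7}{2} = \frac{285}{58} \approx 4.9138$)
$z = \frac{971}{58}$ ($z = 2 + \left(2 - -1\right) \frac{285}{58} = 2 + \left(2 + 1\right) \frac{285}{58} = 2 + 3 \cdot \frac{285}{58} = 2 + \frac{855}{58} = \frac{971}{58} \approx 16.741$)
$\frac{1}{z + Y{\left(V,15 \right)}} = \frac{1}{\frac{971}{58} + 36} = \frac{1}{\frac{3059}{58}} = \frac{58}{3059}$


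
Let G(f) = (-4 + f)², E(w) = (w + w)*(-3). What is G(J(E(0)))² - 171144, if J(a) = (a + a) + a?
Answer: -170888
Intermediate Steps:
E(w) = -6*w (E(w) = (2*w)*(-3) = -6*w)
J(a) = 3*a (J(a) = 2*a + a = 3*a)
G(J(E(0)))² - 171144 = ((-4 + 3*(-6*0))²)² - 171144 = ((-4 + 3*0)²)² - 171144 = ((-4 + 0)²)² - 171144 = ((-4)²)² - 171144 = 16² - 171144 = 256 - 171144 = -170888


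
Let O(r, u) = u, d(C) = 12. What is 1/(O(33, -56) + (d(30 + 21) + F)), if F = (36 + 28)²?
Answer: 1/4052 ≈ 0.00024679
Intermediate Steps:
F = 4096 (F = 64² = 4096)
1/(O(33, -56) + (d(30 + 21) + F)) = 1/(-56 + (12 + 4096)) = 1/(-56 + 4108) = 1/4052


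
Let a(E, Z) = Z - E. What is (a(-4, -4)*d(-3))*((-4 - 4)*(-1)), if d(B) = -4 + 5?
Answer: 0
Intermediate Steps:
d(B) = 1
(a(-4, -4)*d(-3))*((-4 - 4)*(-1)) = ((-4 - 1*(-4))*1)*((-4 - 4)*(-1)) = ((-4 + 4)*1)*(-8*(-1)) = (0*1)*8 = 0*8 = 0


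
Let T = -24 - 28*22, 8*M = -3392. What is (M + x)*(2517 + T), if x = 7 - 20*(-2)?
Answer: -707629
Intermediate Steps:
M = -424 (M = (⅛)*(-3392) = -424)
x = 47 (x = 7 + 40 = 47)
T = -640 (T = -24 - 616 = -640)
(M + x)*(2517 + T) = (-424 + 47)*(2517 - 640) = -377*1877 = -707629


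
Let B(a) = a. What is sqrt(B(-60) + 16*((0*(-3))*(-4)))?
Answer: 2*I*sqrt(15) ≈ 7.746*I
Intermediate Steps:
sqrt(B(-60) + 16*((0*(-3))*(-4))) = sqrt(-60 + 16*((0*(-3))*(-4))) = sqrt(-60 + 16*(0*(-4))) = sqrt(-60 + 16*0) = sqrt(-60 + 0) = sqrt(-60) = 2*I*sqrt(15)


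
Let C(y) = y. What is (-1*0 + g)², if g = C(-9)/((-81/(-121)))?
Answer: 14641/81 ≈ 180.75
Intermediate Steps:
g = -121/9 (g = -9/((-81/(-121))) = -9/((-81*(-1/121))) = -9/81/121 = -9*121/81 = -121/9 ≈ -13.444)
(-1*0 + g)² = (-1*0 - 121/9)² = (0 - 121/9)² = (-121/9)² = 14641/81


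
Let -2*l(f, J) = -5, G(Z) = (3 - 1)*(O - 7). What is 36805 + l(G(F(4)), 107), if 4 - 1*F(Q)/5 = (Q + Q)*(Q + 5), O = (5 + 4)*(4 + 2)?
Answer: 73615/2 ≈ 36808.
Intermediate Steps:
O = 54 (O = 9*6 = 54)
F(Q) = 20 - 10*Q*(5 + Q) (F(Q) = 20 - 5*(Q + Q)*(Q + 5) = 20 - 5*2*Q*(5 + Q) = 20 - 10*Q*(5 + Q))
G(Z) = 94 (G(Z) = (3 - 1)*(54 - 7) = 2*47 = 94)
l(f, J) = 5/2 (l(f, J) = -½*(-5) = 5/2)
36805 + l(G(F(4)), 107) = 36805 + 5/2 = 73615/2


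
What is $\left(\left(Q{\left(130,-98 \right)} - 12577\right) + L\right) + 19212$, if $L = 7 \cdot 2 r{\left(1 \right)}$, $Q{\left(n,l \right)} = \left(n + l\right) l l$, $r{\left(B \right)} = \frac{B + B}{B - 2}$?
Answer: $313935$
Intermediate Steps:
$r{\left(B \right)} = \frac{2 B}{-2 + B}$
$Q{\left(n,l \right)} = l^{2} \left(l + n\right)$ ($Q{\left(n,l \right)} = \left(l + n\right) l l = l \left(l + n\right) l = l^{2} \left(l + n\right)$)
$L = -28$ ($L = 7 \cdot 2 \cdot 2 \cdot 1 \frac{1}{-2 + 1} = 14 \cdot 2 \cdot 1 \frac{1}{-1} = 14 \cdot 2 \cdot 1 \left(-1\right) = 14 \left(-2\right) = -28$)
$\left(\left(Q{\left(130,-98 \right)} - 12577\right) + L\right) + 19212 = \left(\left(\left(-98\right)^{2} \left(-98 + 130\right) - 12577\right) - 28\right) + 19212 = \left(\left(9604 \cdot 32 - 12577\right) - 28\right) + 19212 = \left(\left(307328 - 12577\right) - 28\right) + 19212 = \left(294751 - 28\right) + 19212 = 294723 + 19212 = 313935$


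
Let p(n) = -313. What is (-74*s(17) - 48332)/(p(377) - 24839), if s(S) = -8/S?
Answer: 68421/35632 ≈ 1.9202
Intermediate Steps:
(-74*s(17) - 48332)/(p(377) - 24839) = (-74*(-8/17) - 48332)/(-313 - 24839) = (-74*(-8*1/17) - 48332)/(-25152) = (-74*(-8)/17 - 48332)*(-1/25152) = (-1*(-592/17) - 48332)*(-1/25152) = (592/17 - 48332)*(-1/25152) = -821052/17*(-1/25152) = 68421/35632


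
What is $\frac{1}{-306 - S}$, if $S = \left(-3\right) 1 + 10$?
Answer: $- \frac{1}{313} \approx -0.0031949$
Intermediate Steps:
$S = 7$ ($S = -3 + 10 = 7$)
$\frac{1}{-306 - S} = \frac{1}{-306 - 7} = \frac{1}{-313} = - \frac{1}{313}$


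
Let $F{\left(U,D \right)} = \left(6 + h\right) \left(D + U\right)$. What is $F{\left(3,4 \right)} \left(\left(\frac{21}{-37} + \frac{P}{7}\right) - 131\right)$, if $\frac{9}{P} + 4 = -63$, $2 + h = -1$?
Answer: $- \frac{6850275}{2479} \approx -2763.3$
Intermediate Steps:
$h = -3$ ($h = -2 - 1 = -3$)
$P = - \frac{9}{67}$ ($P = \frac{9}{-4 - 63} = \frac{9}{-67} = 9 \left(- \frac{1}{67}\right) = - \frac{9}{67} \approx -0.13433$)
$F{\left(U,D \right)} = 3 D + 3 U$ ($F{\left(U,D \right)} = \left(6 - 3\right) \left(D + U\right) = 3 \left(D + U\right) = 3 D + 3 U$)
$F{\left(3,4 \right)} \left(\left(\frac{21}{-37} + \frac{P}{7}\right) - 131\right) = \left(3 \cdot 4 + 3 \cdot 3\right) \left(\left(\frac{21}{-37} - \frac{9}{67 \cdot 7}\right) - 131\right) = \left(12 + 9\right) \left(\left(21 \left(- \frac{1}{37}\right) - \frac{9}{469}\right) - 131\right) = 21 \left(\left(- \frac{21}{37} - \frac{9}{469}\right) - 131\right) = 21 \left(- \frac{10182}{17353} - 131\right) = 21 \left(- \frac{2283425}{17353}\right) = - \frac{6850275}{2479}$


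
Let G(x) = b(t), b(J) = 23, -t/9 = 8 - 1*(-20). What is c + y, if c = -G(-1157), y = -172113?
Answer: -172136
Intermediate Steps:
t = -252 (t = -9*(8 - 1*(-20)) = -9*(8 + 20) = -9*28 = -252)
G(x) = 23
c = -23 (c = -1*23 = -23)
c + y = -23 - 172113 = -172136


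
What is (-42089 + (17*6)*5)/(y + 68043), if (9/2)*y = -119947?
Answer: -374211/372493 ≈ -1.0046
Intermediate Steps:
y = -239894/9 (y = (2/9)*(-119947) = -239894/9 ≈ -26655.)
(-42089 + (17*6)*5)/(y + 68043) = (-42089 + (17*6)*5)/(-239894/9 + 68043) = (-42089 + 102*5)/(372493/9) = (-42089 + 510)*(9/372493) = -41579*9/372493 = -374211/372493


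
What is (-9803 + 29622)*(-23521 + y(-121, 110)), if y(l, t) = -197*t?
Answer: -895640429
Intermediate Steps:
(-9803 + 29622)*(-23521 + y(-121, 110)) = (-9803 + 29622)*(-23521 - 197*110) = 19819*(-23521 - 21670) = 19819*(-45191) = -895640429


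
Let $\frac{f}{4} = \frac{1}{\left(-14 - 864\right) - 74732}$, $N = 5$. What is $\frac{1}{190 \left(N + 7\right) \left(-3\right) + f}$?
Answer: $- \frac{37805}{258586202} \approx -0.0001462$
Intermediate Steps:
$f = - \frac{2}{37805}$ ($f = \frac{4}{\left(-14 - 864\right) - 74732} = \frac{4}{-878 - 74732} = \frac{4}{-75610} = 4 \left(- \frac{1}{75610}\right) = - \frac{2}{37805} \approx -5.2903 \cdot 10^{-5}$)
$\frac{1}{190 \left(N + 7\right) \left(-3\right) + f} = \frac{1}{190 \left(5 + 7\right) \left(-3\right) - \frac{2}{37805}} = \frac{1}{190 \cdot 12 \left(-3\right) - \frac{2}{37805}} = \frac{1}{190 \left(-36\right) - \frac{2}{37805}} = \frac{1}{-6840 - \frac{2}{37805}} = \frac{1}{- \frac{258586202}{37805}} = - \frac{37805}{258586202}$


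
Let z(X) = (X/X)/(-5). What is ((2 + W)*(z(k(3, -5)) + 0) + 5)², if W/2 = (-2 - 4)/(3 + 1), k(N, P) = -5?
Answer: 676/25 ≈ 27.040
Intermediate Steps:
W = -3 (W = 2*((-2 - 4)/(3 + 1)) = 2*(-6/4) = 2*(-6*¼) = 2*(-3/2) = -3)
z(X) = -⅕ (z(X) = 1*(-⅕) = -⅕)
((2 + W)*(z(k(3, -5)) + 0) + 5)² = ((2 - 3)*(-⅕ + 0) + 5)² = (-1*(-⅕) + 5)² = (⅕ + 5)² = (26/5)² = 676/25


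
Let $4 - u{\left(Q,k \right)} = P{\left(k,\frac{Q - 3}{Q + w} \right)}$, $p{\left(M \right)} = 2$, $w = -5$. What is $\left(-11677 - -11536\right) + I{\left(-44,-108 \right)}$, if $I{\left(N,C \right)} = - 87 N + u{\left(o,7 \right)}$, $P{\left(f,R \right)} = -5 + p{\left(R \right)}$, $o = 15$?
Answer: $3694$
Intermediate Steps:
$P{\left(f,R \right)} = -3$ ($P{\left(f,R \right)} = -5 + 2 = -3$)
$u{\left(Q,k \right)} = 7$ ($u{\left(Q,k \right)} = 4 - -3 = 4 + 3 = 7$)
$I{\left(N,C \right)} = 7 - 87 N$ ($I{\left(N,C \right)} = - 87 N + 7 = 7 - 87 N$)
$\left(-11677 - -11536\right) + I{\left(-44,-108 \right)} = \left(-11677 - -11536\right) + \left(7 - -3828\right) = \left(-11677 + 11536\right) + \left(7 + 3828\right) = -141 + 3835 = 3694$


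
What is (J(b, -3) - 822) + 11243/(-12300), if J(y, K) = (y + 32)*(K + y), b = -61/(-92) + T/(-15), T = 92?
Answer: -81799244503/78080400 ≈ -1047.6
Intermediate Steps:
b = -7549/1380 (b = -61/(-92) + 92/(-15) = -61*(-1/92) + 92*(-1/15) = 61/92 - 92/15 = -7549/1380 ≈ -5.4703)
J(y, K) = (32 + y)*(K + y)
(J(b, -3) - 822) + 11243/(-12300) = (((-7549/1380)**2 + 32*(-3) + 32*(-7549/1380) - 3*(-7549/1380)) - 822) + 11243/(-12300) = ((56987401/1904400 - 96 - 60392/345 + 7549/460) - 822) + 11243*(-1/12300) = (-427945979/1904400 - 822) - 11243/12300 = -1993362779/1904400 - 11243/12300 = -81799244503/78080400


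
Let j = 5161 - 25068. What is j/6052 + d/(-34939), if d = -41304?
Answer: -26209345/12438284 ≈ -2.1072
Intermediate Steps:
j = -19907
j/6052 + d/(-34939) = -19907/6052 - 41304/(-34939) = -19907*1/6052 - 41304*(-1/34939) = -1171/356 + 41304/34939 = -26209345/12438284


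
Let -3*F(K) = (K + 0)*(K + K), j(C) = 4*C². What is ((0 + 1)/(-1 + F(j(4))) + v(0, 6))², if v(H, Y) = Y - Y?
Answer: 9/67158025 ≈ 1.3401e-7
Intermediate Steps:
F(K) = -2*K²/3 (F(K) = -(K + 0)*(K + K)/3 = -K*2*K/3 = -2*K²/3)
v(H, Y) = 0
((0 + 1)/(-1 + F(j(4))) + v(0, 6))² = ((0 + 1)/(-1 - 2*(4*4²)²/3) + 0)² = (1/(-1 - 2*(4*16)²/3) + 0)² = (1/(-1 - ⅔*64²) + 0)² = (1/(-1 - ⅔*4096) + 0)² = (1/(-1 - 8192/3) + 0)² = (1/(-8195/3) + 0)² = (1*(-3/8195) + 0)² = (-3/8195 + 0)² = (-3/8195)² = 9/67158025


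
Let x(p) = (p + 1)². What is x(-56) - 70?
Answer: 2955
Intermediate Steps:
x(p) = (1 + p)²
x(-56) - 70 = (1 - 56)² - 70 = (-55)² - 70 = 3025 - 70 = 2955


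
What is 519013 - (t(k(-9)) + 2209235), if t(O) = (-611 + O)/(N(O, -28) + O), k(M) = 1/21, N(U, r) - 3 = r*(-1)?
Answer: -551005957/326 ≈ -1.6902e+6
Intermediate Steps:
N(U, r) = 3 - r (N(U, r) = 3 + r*(-1) = 3 - r)
k(M) = 1/21
t(O) = (-611 + O)/(31 + O) (t(O) = (-611 + O)/((3 - 1*(-28)) + O) = (-611 + O)/((3 + 28) + O) = (-611 + O)/(31 + O))
519013 - (t(k(-9)) + 2209235) = 519013 - ((-611 + 1/21)/(31 + 1/21) + 2209235) = 519013 - (-12830/21/(652/21) + 2209235) = 519013 - ((21/652)*(-12830/21) + 2209235) = 519013 - (-6415/326 + 2209235) = 519013 - 1*720204195/326 = 519013 - 720204195/326 = -551005957/326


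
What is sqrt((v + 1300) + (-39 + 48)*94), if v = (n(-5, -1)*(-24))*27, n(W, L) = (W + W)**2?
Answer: I*sqrt(62654) ≈ 250.31*I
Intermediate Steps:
n(W, L) = 4*W**2 (n(W, L) = (2*W)**2 = 4*W**2)
v = -64800 (v = ((4*(-5)**2)*(-24))*27 = ((4*25)*(-24))*27 = (100*(-24))*27 = -2400*27 = -64800)
sqrt((v + 1300) + (-39 + 48)*94) = sqrt((-64800 + 1300) + (-39 + 48)*94) = sqrt(-63500 + 9*94) = sqrt(-63500 + 846) = sqrt(-62654) = I*sqrt(62654)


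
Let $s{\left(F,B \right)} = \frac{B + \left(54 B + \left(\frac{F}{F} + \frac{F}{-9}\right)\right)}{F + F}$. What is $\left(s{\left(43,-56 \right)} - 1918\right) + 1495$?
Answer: $- \frac{177578}{387} \approx -458.86$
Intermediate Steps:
$s{\left(F,B \right)} = \frac{1 + 55 B - \frac{F}{9}}{2 F}$ ($s{\left(F,B \right)} = \frac{B + \left(54 B + \left(1 + F \left(- \frac{1}{9}\right)\right)\right)}{2 F} = \left(B - \left(-1 - 54 B + \frac{F}{9}\right)\right) \frac{1}{2 F} = \left(B + \left(1 + 54 B - \frac{F}{9}\right)\right) \frac{1}{2 F} = \left(1 + 55 B - \frac{F}{9}\right) \frac{1}{2 F} = \frac{1 + 55 B - \frac{F}{9}}{2 F}$)
$\left(s{\left(43,-56 \right)} - 1918\right) + 1495 = \left(\frac{9 - 43 + 495 \left(-56\right)}{18 \cdot 43} - 1918\right) + 1495 = \left(\frac{1}{18} \cdot \frac{1}{43} \left(9 - 43 - 27720\right) - 1918\right) + 1495 = \left(\frac{1}{18} \cdot \frac{1}{43} \left(-27754\right) - 1918\right) + 1495 = \left(- \frac{13877}{387} - 1918\right) + 1495 = - \frac{756143}{387} + 1495 = - \frac{177578}{387}$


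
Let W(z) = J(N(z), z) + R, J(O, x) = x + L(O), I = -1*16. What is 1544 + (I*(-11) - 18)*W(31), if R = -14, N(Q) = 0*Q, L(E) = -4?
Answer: 3598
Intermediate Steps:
N(Q) = 0
I = -16
J(O, x) = -4 + x (J(O, x) = x - 4 = -4 + x)
W(z) = -18 + z (W(z) = (-4 + z) - 14 = -18 + z)
1544 + (I*(-11) - 18)*W(31) = 1544 + (-16*(-11) - 18)*(-18 + 31) = 1544 + (176 - 18)*13 = 1544 + 158*13 = 1544 + 2054 = 3598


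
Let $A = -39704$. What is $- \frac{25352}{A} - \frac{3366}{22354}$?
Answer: $\frac{27067184}{55471451} \approx 0.48795$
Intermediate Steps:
$- \frac{25352}{A} - \frac{3366}{22354} = - \frac{25352}{-39704} - \frac{3366}{22354} = \left(-25352\right) \left(- \frac{1}{39704}\right) - \frac{1683}{11177} = \frac{3169}{4963} - \frac{1683}{11177} = \frac{27067184}{55471451}$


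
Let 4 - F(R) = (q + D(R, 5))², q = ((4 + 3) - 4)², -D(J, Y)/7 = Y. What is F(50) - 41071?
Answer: -41743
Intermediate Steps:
D(J, Y) = -7*Y
q = 9 (q = (7 - 4)² = 3² = 9)
F(R) = -672 (F(R) = 4 - (9 - 7*5)² = 4 - (9 - 35)² = 4 - 1*(-26)² = 4 - 1*676 = 4 - 676 = -672)
F(50) - 41071 = -672 - 41071 = -41743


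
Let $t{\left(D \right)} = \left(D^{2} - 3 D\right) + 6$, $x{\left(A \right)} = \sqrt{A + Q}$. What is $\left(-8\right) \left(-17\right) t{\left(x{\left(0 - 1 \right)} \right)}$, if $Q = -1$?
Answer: $544 - 408 i \sqrt{2} \approx 544.0 - 577.0 i$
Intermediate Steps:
$x{\left(A \right)} = \sqrt{-1 + A}$ ($x{\left(A \right)} = \sqrt{A - 1} = \sqrt{-1 + A}$)
$t{\left(D \right)} = 6 + D^{2} - 3 D$
$\left(-8\right) \left(-17\right) t{\left(x{\left(0 - 1 \right)} \right)} = \left(-8\right) \left(-17\right) \left(6 + \left(\sqrt{-1 + \left(0 - 1\right)}\right)^{2} - 3 \sqrt{-1 + \left(0 - 1\right)}\right) = 136 \left(6 + \left(\sqrt{-1 - 1}\right)^{2} - 3 \sqrt{-1 - 1}\right) = 136 \left(6 + \left(\sqrt{-2}\right)^{2} - 3 \sqrt{-2}\right) = 136 \left(6 + \left(i \sqrt{2}\right)^{2} - 3 i \sqrt{2}\right) = 136 \left(6 - 2 - 3 i \sqrt{2}\right) = 136 \left(4 - 3 i \sqrt{2}\right) = 544 - 408 i \sqrt{2}$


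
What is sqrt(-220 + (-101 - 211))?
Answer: 2*I*sqrt(133) ≈ 23.065*I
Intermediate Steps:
sqrt(-220 + (-101 - 211)) = sqrt(-220 - 312) = sqrt(-532) = 2*I*sqrt(133)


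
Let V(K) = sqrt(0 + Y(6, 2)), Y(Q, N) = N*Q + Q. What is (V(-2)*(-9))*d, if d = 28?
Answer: -756*sqrt(2) ≈ -1069.1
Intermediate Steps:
Y(Q, N) = Q + N*Q
V(K) = 3*sqrt(2) (V(K) = sqrt(0 + 6*(1 + 2)) = sqrt(0 + 6*3) = sqrt(0 + 18) = sqrt(18) = 3*sqrt(2))
(V(-2)*(-9))*d = ((3*sqrt(2))*(-9))*28 = -27*sqrt(2)*28 = -756*sqrt(2)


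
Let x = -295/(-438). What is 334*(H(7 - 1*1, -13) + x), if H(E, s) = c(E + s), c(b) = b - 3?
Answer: -682195/219 ≈ -3115.0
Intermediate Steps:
c(b) = -3 + b
H(E, s) = -3 + E + s (H(E, s) = -3 + (E + s) = -3 + E + s)
x = 295/438 (x = -295*(-1/438) = 295/438 ≈ 0.67352)
334*(H(7 - 1*1, -13) + x) = 334*((-3 + (7 - 1*1) - 13) + 295/438) = 334*((-3 + (7 - 1) - 13) + 295/438) = 334*((-3 + 6 - 13) + 295/438) = 334*(-10 + 295/438) = 334*(-4085/438) = -682195/219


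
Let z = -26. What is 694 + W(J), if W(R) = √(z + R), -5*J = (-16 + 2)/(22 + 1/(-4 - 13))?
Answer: 694 + 2*I*√22497495/1865 ≈ 694.0 + 5.0865*I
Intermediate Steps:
J = 238/1865 (J = -(-16 + 2)/(5*(22 + 1/(-4 - 13))) = -(-14)/(5*(22 + 1/(-17))) = -(-14)/(5*(22 - 1/17)) = -(-14)/(5*373/17) = -(-14)*17/(5*373) = -⅕*(-238/373) = 238/1865 ≈ 0.12761)
W(R) = √(-26 + R)
694 + W(J) = 694 + √(-26 + 238/1865) = 694 + √(-48252/1865) = 694 + 2*I*√22497495/1865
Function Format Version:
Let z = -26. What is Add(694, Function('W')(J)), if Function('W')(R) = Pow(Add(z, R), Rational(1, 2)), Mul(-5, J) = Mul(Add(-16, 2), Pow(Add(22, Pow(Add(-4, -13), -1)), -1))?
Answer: Add(694, Mul(Rational(2, 1865), I, Pow(22497495, Rational(1, 2)))) ≈ Add(694.00, Mul(5.0865, I))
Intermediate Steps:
J = Rational(238, 1865) (J = Mul(Rational(-1, 5), Mul(Add(-16, 2), Pow(Add(22, Pow(Add(-4, -13), -1)), -1))) = Mul(Rational(-1, 5), Mul(-14, Pow(Add(22, Pow(-17, -1)), -1))) = Mul(Rational(-1, 5), Mul(-14, Pow(Add(22, Rational(-1, 17)), -1))) = Mul(Rational(-1, 5), Mul(-14, Pow(Rational(373, 17), -1))) = Mul(Rational(-1, 5), Mul(-14, Rational(17, 373))) = Mul(Rational(-1, 5), Rational(-238, 373)) = Rational(238, 1865) ≈ 0.12761)
Function('W')(R) = Pow(Add(-26, R), Rational(1, 2))
Add(694, Function('W')(J)) = Add(694, Pow(Add(-26, Rational(238, 1865)), Rational(1, 2))) = Add(694, Pow(Rational(-48252, 1865), Rational(1, 2))) = Add(694, Mul(Rational(2, 1865), I, Pow(22497495, Rational(1, 2))))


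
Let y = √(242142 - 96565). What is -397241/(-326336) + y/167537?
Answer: 397241/326336 + √145577/167537 ≈ 1.2196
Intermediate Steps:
y = √145577 ≈ 381.55
-397241/(-326336) + y/167537 = -397241/(-326336) + √145577/167537 = -397241*(-1/326336) + √145577*(1/167537) = 397241/326336 + √145577/167537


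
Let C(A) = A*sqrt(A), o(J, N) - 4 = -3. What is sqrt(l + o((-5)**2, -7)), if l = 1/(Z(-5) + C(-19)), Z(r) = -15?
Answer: sqrt((14 + 19*I*sqrt(19))/(15 + 19*I*sqrt(19))) ≈ 0.99896 + 0.005852*I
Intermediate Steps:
o(J, N) = 1 (o(J, N) = 4 - 3 = 1)
C(A) = A**(3/2)
l = 1/(-15 - 19*I*sqrt(19)) (l = 1/(-15 + (-19)**(3/2)) = 1/(-15 - 19*I*sqrt(19)) ≈ -0.0021174 + 0.011691*I)
sqrt(l + o((-5)**2, -7)) = sqrt(I/(-15*I + 19*sqrt(19)) + 1) = sqrt(1 + I/(-15*I + 19*sqrt(19)))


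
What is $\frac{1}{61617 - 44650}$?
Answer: $\frac{1}{16967} \approx 5.8938 \cdot 10^{-5}$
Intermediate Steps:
$\frac{1}{61617 - 44650} = \frac{1}{16967}$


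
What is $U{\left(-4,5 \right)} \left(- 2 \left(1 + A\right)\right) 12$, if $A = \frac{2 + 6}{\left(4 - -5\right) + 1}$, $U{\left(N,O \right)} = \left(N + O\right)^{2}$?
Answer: $- \frac{216}{5} \approx -43.2$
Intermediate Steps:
$A = \frac{4}{5}$ ($A = \frac{8}{\left(4 + 5\right) + 1} = \frac{8}{9 + 1} = \frac{8}{10} = 8 \cdot \frac{1}{10} = \frac{4}{5} \approx 0.8$)
$U{\left(-4,5 \right)} \left(- 2 \left(1 + A\right)\right) 12 = \left(-4 + 5\right)^{2} \left(- 2 \left(1 + \frac{4}{5}\right)\right) 12 = 1^{2} \left(\left(-2\right) \frac{9}{5}\right) 12 = 1 \left(- \frac{18}{5}\right) 12 = \left(- \frac{18}{5}\right) 12 = - \frac{216}{5}$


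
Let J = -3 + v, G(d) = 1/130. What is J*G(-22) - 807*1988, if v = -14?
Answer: -208561097/130 ≈ -1.6043e+6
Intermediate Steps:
G(d) = 1/130
J = -17 (J = -3 - 14 = -17)
J*G(-22) - 807*1988 = -17*1/130 - 807*1988 = -17/130 - 1604316 = -208561097/130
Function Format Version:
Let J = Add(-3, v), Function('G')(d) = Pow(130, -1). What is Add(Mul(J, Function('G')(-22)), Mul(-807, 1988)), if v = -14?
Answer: Rational(-208561097, 130) ≈ -1.6043e+6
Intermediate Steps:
Function('G')(d) = Rational(1, 130)
J = -17 (J = Add(-3, -14) = -17)
Add(Mul(J, Function('G')(-22)), Mul(-807, 1988)) = Add(Mul(-17, Rational(1, 130)), Mul(-807, 1988)) = Add(Rational(-17, 130), -1604316) = Rational(-208561097, 130)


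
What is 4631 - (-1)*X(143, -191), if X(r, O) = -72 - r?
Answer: 4416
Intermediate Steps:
4631 - (-1)*X(143, -191) = 4631 - (-1)*(-72 - 1*143) = 4631 - (-1)*(-72 - 143) = 4631 - (-1)*(-215) = 4631 - 1*215 = 4631 - 215 = 4416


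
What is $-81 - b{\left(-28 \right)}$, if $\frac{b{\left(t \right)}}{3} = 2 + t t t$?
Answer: $65769$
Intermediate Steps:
$b{\left(t \right)} = 6 + 3 t^{3}$ ($b{\left(t \right)} = 3 \left(2 + t t t\right) = 3 \left(2 + t t^{2}\right) = 3 \left(2 + t^{3}\right) = 6 + 3 t^{3}$)
$-81 - b{\left(-28 \right)} = -81 - \left(6 + 3 \left(-28\right)^{3}\right) = -81 - \left(6 + 3 \left(-21952\right)\right) = -81 - \left(6 - 65856\right) = -81 - -65850 = -81 + 65850 = 65769$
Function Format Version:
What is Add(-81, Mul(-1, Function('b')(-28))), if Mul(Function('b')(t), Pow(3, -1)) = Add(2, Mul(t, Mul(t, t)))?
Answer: 65769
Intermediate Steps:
Function('b')(t) = Add(6, Mul(3, Pow(t, 3))) (Function('b')(t) = Mul(3, Add(2, Mul(t, Mul(t, t)))) = Mul(3, Add(2, Mul(t, Pow(t, 2)))) = Mul(3, Add(2, Pow(t, 3))) = Add(6, Mul(3, Pow(t, 3))))
Add(-81, Mul(-1, Function('b')(-28))) = Add(-81, Mul(-1, Add(6, Mul(3, Pow(-28, 3))))) = Add(-81, Mul(-1, Add(6, Mul(3, -21952)))) = Add(-81, Mul(-1, Add(6, -65856))) = Add(-81, Mul(-1, -65850)) = Add(-81, 65850) = 65769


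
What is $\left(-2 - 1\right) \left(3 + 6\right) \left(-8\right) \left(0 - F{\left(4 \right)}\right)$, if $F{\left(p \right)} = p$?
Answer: $-864$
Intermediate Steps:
$\left(-2 - 1\right) \left(3 + 6\right) \left(-8\right) \left(0 - F{\left(4 \right)}\right) = \left(-2 - 1\right) \left(3 + 6\right) \left(-8\right) \left(0 - 4\right) = \left(-3\right) 9 \left(-8\right) \left(0 - 4\right) = \left(-27\right) \left(-8\right) \left(-4\right) = 216 \left(-4\right) = -864$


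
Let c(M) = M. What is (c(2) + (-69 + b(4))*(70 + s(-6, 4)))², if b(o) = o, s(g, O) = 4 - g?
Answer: 27019204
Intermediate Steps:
(c(2) + (-69 + b(4))*(70 + s(-6, 4)))² = (2 + (-69 + 4)*(70 + (4 - 1*(-6))))² = (2 - 65*(70 + (4 + 6)))² = (2 - 65*(70 + 10))² = (2 - 65*80)² = (2 - 5200)² = (-5198)² = 27019204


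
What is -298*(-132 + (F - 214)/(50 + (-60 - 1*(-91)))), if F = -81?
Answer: 3274126/81 ≈ 40421.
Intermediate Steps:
-298*(-132 + (F - 214)/(50 + (-60 - 1*(-91)))) = -298*(-132 + (-81 - 214)/(50 + (-60 - 1*(-91)))) = -298*(-132 - 295/(50 + (-60 + 91))) = -298*(-132 - 295/(50 + 31)) = -298*(-132 - 295/81) = -298*(-10987/81) = 3274126/81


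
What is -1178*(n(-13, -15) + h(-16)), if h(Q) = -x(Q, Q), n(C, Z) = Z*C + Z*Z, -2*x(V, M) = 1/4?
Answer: -1979629/4 ≈ -4.9491e+5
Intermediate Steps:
x(V, M) = -⅛ (x(V, M) = -½/4 = -½*¼ = -⅛)
n(C, Z) = Z² + C*Z (n(C, Z) = C*Z + Z² = Z² + C*Z)
h(Q) = ⅛ (h(Q) = -1*(-⅛) = ⅛)
-1178*(n(-13, -15) + h(-16)) = -1178*(-15*(-13 - 15) + ⅛) = -1178*(-15*(-28) + ⅛) = -1178*(420 + ⅛) = -1178*3361/8 = -1979629/4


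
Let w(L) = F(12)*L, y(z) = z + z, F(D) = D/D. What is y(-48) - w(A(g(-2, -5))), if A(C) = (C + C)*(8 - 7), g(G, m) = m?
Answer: -86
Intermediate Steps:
F(D) = 1
y(z) = 2*z
A(C) = 2*C (A(C) = (2*C)*1 = 2*C)
w(L) = L (w(L) = 1*L = L)
y(-48) - w(A(g(-2, -5))) = 2*(-48) - 2*(-5) = -96 - 1*(-10) = -96 + 10 = -86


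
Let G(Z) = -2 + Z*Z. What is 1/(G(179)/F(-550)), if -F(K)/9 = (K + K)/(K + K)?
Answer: -9/32039 ≈ -0.00028091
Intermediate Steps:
F(K) = -9 (F(K) = -9*(K + K)/(K + K) = -9*2*K/(2*K) = -9*2*K*1/(2*K) = -9*1 = -9)
G(Z) = -2 + Z²
1/(G(179)/F(-550)) = 1/((-2 + 179²)/(-9)) = 1/((-2 + 32041)*(-⅑)) = 1/(32039*(-⅑)) = 1/(-32039/9) = -9/32039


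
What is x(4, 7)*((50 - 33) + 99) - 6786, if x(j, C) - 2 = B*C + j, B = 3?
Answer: -3654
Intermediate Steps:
x(j, C) = 2 + j + 3*C (x(j, C) = 2 + (3*C + j) = 2 + (j + 3*C) = 2 + j + 3*C)
x(4, 7)*((50 - 33) + 99) - 6786 = (2 + 4 + 3*7)*((50 - 33) + 99) - 6786 = (2 + 4 + 21)*(17 + 99) - 6786 = 27*116 - 6786 = 3132 - 6786 = -3654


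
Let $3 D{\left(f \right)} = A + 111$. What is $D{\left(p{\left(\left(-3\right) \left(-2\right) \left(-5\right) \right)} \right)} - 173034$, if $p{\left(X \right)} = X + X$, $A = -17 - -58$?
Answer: $- \frac{518950}{3} \approx -1.7298 \cdot 10^{5}$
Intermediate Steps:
$A = 41$ ($A = -17 + 58 = 41$)
$p{\left(X \right)} = 2 X$
$D{\left(f \right)} = \frac{152}{3}$ ($D{\left(f \right)} = \frac{41 + 111}{3} = \frac{1}{3} \cdot 152 = \frac{152}{3}$)
$D{\left(p{\left(\left(-3\right) \left(-2\right) \left(-5\right) \right)} \right)} - 173034 = \frac{152}{3} - 173034 = - \frac{518950}{3}$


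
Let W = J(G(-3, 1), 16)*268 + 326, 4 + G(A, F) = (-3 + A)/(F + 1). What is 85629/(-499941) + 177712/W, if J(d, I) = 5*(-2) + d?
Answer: -4955984759/117486135 ≈ -42.184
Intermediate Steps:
G(A, F) = -4 + (-3 + A)/(1 + F) (G(A, F) = -4 + (-3 + A)/(F + 1) = -4 + (-3 + A)/(1 + F))
J(d, I) = -10 + d
W = -4230 (W = (-10 + (-7 - 3 - 4*1)/(1 + 1))*268 + 326 = (-10 + (-7 - 3 - 4)/2)*268 + 326 = (-10 + (1/2)*(-14))*268 + 326 = (-10 - 7)*268 + 326 = -17*268 + 326 = -4556 + 326 = -4230)
85629/(-499941) + 177712/W = 85629/(-499941) + 177712/(-4230) = 85629*(-1/499941) + 177712*(-1/4230) = -28543/166647 - 88856/2115 = -4955984759/117486135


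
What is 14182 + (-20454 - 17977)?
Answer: -24249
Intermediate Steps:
14182 + (-20454 - 17977) = 14182 - 38431 = -24249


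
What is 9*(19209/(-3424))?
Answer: -172881/3424 ≈ -50.491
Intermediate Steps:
9*(19209/(-3424)) = 9*(19209*(-1/3424)) = 9*(-19209/3424) = -172881/3424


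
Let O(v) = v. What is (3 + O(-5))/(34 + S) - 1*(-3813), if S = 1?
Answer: 133453/35 ≈ 3812.9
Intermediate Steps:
(3 + O(-5))/(34 + S) - 1*(-3813) = (3 - 5)/(34 + 1) - 1*(-3813) = -2/35 + 3813 = 133453/35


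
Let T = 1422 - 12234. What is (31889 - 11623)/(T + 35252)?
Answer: 10133/12220 ≈ 0.82921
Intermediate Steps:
T = -10812
(31889 - 11623)/(T + 35252) = (31889 - 11623)/(-10812 + 35252) = 20266/24440 = 20266*(1/24440) = 10133/12220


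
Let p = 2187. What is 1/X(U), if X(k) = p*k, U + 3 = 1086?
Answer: 1/2368521 ≈ 4.2220e-7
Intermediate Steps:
U = 1083 (U = -3 + 1086 = 1083)
X(k) = 2187*k
1/X(U) = 1/(2187*1083) = 1/2368521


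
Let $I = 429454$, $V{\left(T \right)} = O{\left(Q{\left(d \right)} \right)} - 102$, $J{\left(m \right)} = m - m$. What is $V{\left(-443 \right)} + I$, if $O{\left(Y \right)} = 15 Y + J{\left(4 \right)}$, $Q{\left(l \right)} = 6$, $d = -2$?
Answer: $429442$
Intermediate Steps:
$J{\left(m \right)} = 0$
$O{\left(Y \right)} = 15 Y$ ($O{\left(Y \right)} = 15 Y + 0 = 15 Y$)
$V{\left(T \right)} = -12$ ($V{\left(T \right)} = 15 \cdot 6 - 102 = 90 - 102 = -12$)
$V{\left(-443 \right)} + I = -12 + 429454 = 429442$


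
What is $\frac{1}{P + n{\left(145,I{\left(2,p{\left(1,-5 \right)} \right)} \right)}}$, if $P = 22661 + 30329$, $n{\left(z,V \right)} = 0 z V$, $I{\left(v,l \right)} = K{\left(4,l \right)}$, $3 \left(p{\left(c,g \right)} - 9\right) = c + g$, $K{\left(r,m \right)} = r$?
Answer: $\frac{1}{52990} \approx 1.8871 \cdot 10^{-5}$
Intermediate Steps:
$p{\left(c,g \right)} = 9 + \frac{c}{3} + \frac{g}{3}$ ($p{\left(c,g \right)} = 9 + \frac{c + g}{3} = 9 + \left(\frac{c}{3} + \frac{g}{3}\right) = 9 + \frac{c}{3} + \frac{g}{3}$)
$I{\left(v,l \right)} = 4$
$n{\left(z,V \right)} = 0$ ($n{\left(z,V \right)} = 0 V = 0$)
$P = 52990$
$\frac{1}{P + n{\left(145,I{\left(2,p{\left(1,-5 \right)} \right)} \right)}} = \frac{1}{52990 + 0} = \frac{1}{52990}$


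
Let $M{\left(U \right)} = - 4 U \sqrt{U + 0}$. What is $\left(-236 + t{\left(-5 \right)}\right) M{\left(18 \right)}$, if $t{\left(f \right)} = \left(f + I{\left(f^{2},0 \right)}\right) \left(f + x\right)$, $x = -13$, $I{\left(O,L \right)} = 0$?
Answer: $31536 \sqrt{2} \approx 44599.0$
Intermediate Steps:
$t{\left(f \right)} = f \left(-13 + f\right)$ ($t{\left(f \right)} = \left(f + 0\right) \left(f - 13\right) = f \left(-13 + f\right)$)
$M{\left(U \right)} = - 4 U^{\frac{3}{2}}$ ($M{\left(U \right)} = - 4 U \sqrt{U} = - 4 U^{\frac{3}{2}}$)
$\left(-236 + t{\left(-5 \right)}\right) M{\left(18 \right)} = \left(-236 - 5 \left(-13 - 5\right)\right) \left(- 4 \cdot 18^{\frac{3}{2}}\right) = \left(-236 - -90\right) \left(- 4 \cdot 54 \sqrt{2}\right) = \left(-236 + 90\right) \left(- 216 \sqrt{2}\right) = - 146 \left(- 216 \sqrt{2}\right) = 31536 \sqrt{2}$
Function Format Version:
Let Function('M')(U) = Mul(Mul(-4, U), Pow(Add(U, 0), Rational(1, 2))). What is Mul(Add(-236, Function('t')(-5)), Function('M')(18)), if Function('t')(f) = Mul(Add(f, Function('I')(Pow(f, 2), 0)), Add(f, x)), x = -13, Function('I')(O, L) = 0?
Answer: Mul(31536, Pow(2, Rational(1, 2))) ≈ 44599.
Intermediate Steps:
Function('t')(f) = Mul(f, Add(-13, f)) (Function('t')(f) = Mul(Add(f, 0), Add(f, -13)) = Mul(f, Add(-13, f)))
Function('M')(U) = Mul(-4, Pow(U, Rational(3, 2))) (Function('M')(U) = Mul(Mul(-4, U), Pow(U, Rational(1, 2))) = Mul(-4, Pow(U, Rational(3, 2))))
Mul(Add(-236, Function('t')(-5)), Function('M')(18)) = Mul(Add(-236, Mul(-5, Add(-13, -5))), Mul(-4, Pow(18, Rational(3, 2)))) = Mul(Add(-236, Mul(-5, -18)), Mul(-4, Mul(54, Pow(2, Rational(1, 2))))) = Mul(Add(-236, 90), Mul(-216, Pow(2, Rational(1, 2)))) = Mul(-146, Mul(-216, Pow(2, Rational(1, 2)))) = Mul(31536, Pow(2, Rational(1, 2)))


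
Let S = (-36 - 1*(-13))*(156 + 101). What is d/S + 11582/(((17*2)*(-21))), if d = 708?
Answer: -34483357/2110227 ≈ -16.341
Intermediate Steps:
S = -5911 (S = (-36 + 13)*257 = -23*257 = -5911)
d/S + 11582/(((17*2)*(-21))) = 708/(-5911) + 11582/(((17*2)*(-21))) = 708*(-1/5911) + 11582/((34*(-21))) = -708/5911 + 11582/(-714) = -708/5911 + 11582*(-1/714) = -708/5911 - 5791/357 = -34483357/2110227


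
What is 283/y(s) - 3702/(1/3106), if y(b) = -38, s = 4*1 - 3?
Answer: -436939939/38 ≈ -1.1498e+7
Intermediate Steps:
s = 1 (s = 4 - 3 = 1)
283/y(s) - 3702/(1/3106) = 283/(-38) - 3702/(1/3106) = 283*(-1/38) - 3702/1/3106 = -283/38 - 3702*3106 = -283/38 - 11498412 = -436939939/38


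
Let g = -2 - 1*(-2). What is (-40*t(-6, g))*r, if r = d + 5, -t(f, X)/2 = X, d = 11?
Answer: 0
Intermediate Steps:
g = 0 (g = -2 + 2 = 0)
t(f, X) = -2*X
r = 16 (r = 11 + 5 = 16)
(-40*t(-6, g))*r = -(-80)*0*16 = -40*0*16 = 0*16 = 0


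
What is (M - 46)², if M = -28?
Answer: 5476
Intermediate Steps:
(M - 46)² = (-28 - 46)² = (-74)² = 5476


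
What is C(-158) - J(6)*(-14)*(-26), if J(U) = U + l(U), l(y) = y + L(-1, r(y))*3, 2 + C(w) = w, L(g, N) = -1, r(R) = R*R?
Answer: -3436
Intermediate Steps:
r(R) = R²
C(w) = -2 + w
l(y) = -3 + y (l(y) = y - 1*3 = y - 3 = -3 + y)
J(U) = -3 + 2*U (J(U) = U + (-3 + U) = -3 + 2*U)
C(-158) - J(6)*(-14)*(-26) = (-2 - 158) - (-3 + 2*6)*(-14)*(-26) = -160 - (-3 + 12)*(-14)*(-26) = -160 - 9*(-14)*(-26) = -160 - (-126)*(-26) = -160 - 1*3276 = -160 - 3276 = -3436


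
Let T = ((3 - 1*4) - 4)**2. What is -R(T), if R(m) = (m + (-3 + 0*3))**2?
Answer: -484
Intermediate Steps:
T = 25 (T = ((3 - 4) - 4)**2 = (-1 - 4)**2 = (-5)**2 = 25)
R(m) = (-3 + m)**2 (R(m) = (m + (-3 + 0))**2 = (m - 3)**2 = (-3 + m)**2)
-R(T) = -(-3 + 25)**2 = -1*22**2 = -1*484 = -484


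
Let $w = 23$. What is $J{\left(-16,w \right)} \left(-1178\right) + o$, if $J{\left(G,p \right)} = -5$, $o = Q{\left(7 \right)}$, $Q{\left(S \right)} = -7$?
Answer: $5883$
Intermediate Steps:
$o = -7$
$J{\left(-16,w \right)} \left(-1178\right) + o = \left(-5\right) \left(-1178\right) - 7 = 5890 - 7 = 5883$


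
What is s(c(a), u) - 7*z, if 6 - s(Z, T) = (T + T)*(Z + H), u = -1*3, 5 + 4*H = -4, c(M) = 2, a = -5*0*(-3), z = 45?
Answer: -621/2 ≈ -310.50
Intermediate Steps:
a = 0 (a = 0*(-3) = 0)
H = -9/4 (H = -5/4 + (1/4)*(-4) = -5/4 - 1 = -9/4 ≈ -2.2500)
u = -3
s(Z, T) = 6 - 2*T*(-9/4 + Z) (s(Z, T) = 6 - (T + T)*(Z - 9/4) = 6 - 2*T*(-9/4 + Z))
s(c(a), u) - 7*z = (6 + (9/2)*(-3) - 2*(-3)*2) - 7*45 = (6 - 27/2 + 12) - 315 = 9/2 - 315 = -621/2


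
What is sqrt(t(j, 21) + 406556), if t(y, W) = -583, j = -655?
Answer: sqrt(405973) ≈ 637.16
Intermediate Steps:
sqrt(t(j, 21) + 406556) = sqrt(-583 + 406556) = sqrt(405973)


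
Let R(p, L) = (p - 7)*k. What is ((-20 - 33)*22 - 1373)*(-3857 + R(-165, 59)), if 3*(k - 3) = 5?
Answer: 35492681/3 ≈ 1.1831e+7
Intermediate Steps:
k = 14/3 (k = 3 + (1/3)*5 = 3 + 5/3 = 14/3 ≈ 4.6667)
R(p, L) = -98/3 + 14*p/3 (R(p, L) = (p - 7)*(14/3) = (-7 + p)*(14/3) = -98/3 + 14*p/3)
((-20 - 33)*22 - 1373)*(-3857 + R(-165, 59)) = ((-20 - 33)*22 - 1373)*(-3857 + (-98/3 + (14/3)*(-165))) = (-53*22 - 1373)*(-3857 + (-98/3 - 770)) = (-1166 - 1373)*(-3857 - 2408/3) = -2539*(-13979/3) = 35492681/3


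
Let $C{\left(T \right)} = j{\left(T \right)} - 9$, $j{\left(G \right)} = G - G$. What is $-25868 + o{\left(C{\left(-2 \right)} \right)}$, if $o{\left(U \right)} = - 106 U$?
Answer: $-24914$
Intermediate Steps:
$j{\left(G \right)} = 0$
$C{\left(T \right)} = -9$ ($C{\left(T \right)} = 0 - 9 = -9$)
$-25868 + o{\left(C{\left(-2 \right)} \right)} = -25868 - -954 = -25868 + 954 = -24914$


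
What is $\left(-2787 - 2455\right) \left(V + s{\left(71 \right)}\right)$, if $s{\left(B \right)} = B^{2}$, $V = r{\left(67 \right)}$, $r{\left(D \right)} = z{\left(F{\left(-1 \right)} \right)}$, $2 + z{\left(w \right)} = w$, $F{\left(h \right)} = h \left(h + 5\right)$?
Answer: $-26393470$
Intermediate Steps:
$F{\left(h \right)} = h \left(5 + h\right)$
$z{\left(w \right)} = -2 + w$
$r{\left(D \right)} = -6$ ($r{\left(D \right)} = -2 - \left(5 - 1\right) = -2 - 4 = -6$)
$V = -6$
$\left(-2787 - 2455\right) \left(V + s{\left(71 \right)}\right) = \left(-2787 - 2455\right) \left(-6 + 71^{2}\right) = - 5242 \left(-6 + 5041\right) = \left(-5242\right) 5035 = -26393470$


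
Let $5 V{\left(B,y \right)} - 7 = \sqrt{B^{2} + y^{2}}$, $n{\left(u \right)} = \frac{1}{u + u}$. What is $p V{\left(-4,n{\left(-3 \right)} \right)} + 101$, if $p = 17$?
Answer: $\frac{624}{5} + \frac{17 \sqrt{577}}{30} \approx 138.41$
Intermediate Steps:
$n{\left(u \right)} = \frac{1}{2 u}$
$V{\left(B,y \right)} = \frac{7}{5} + \frac{\sqrt{B^{2} + y^{2}}}{5}$
$p V{\left(-4,n{\left(-3 \right)} \right)} + 101 = 17 \left(\frac{7}{5} + \frac{\sqrt{\left(-4\right)^{2} + \left(\frac{1}{2 \left(-3\right)}\right)^{2}}}{5}\right) + 101 = 17 \left(\frac{7}{5} + \frac{\sqrt{16 + \left(\frac{1}{2} \left(- \frac{1}{3}\right)\right)^{2}}}{5}\right) + 101 = 17 \left(\frac{7}{5} + \frac{\sqrt{16 + \left(- \frac{1}{6}\right)^{2}}}{5}\right) + 101 = 17 \left(\frac{7}{5} + \frac{\sqrt{16 + \frac{1}{36}}}{5}\right) + 101 = 17 \left(\frac{7}{5} + \frac{\sqrt{\frac{577}{36}}}{5}\right) + 101 = 17 \left(\frac{7}{5} + \frac{\frac{1}{6} \sqrt{577}}{5}\right) + 101 = 17 \left(\frac{7}{5} + \frac{\sqrt{577}}{30}\right) + 101 = \left(\frac{119}{5} + \frac{17 \sqrt{577}}{30}\right) + 101 = \frac{624}{5} + \frac{17 \sqrt{577}}{30}$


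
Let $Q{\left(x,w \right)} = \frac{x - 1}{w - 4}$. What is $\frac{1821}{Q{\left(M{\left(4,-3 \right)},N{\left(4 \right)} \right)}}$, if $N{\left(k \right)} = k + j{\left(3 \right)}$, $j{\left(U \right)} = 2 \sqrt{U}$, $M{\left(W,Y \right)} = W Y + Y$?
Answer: $- \frac{1821 \sqrt{3}}{8} \approx -394.26$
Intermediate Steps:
$M{\left(W,Y \right)} = Y + W Y$
$N{\left(k \right)} = k + 2 \sqrt{3}$
$Q{\left(x,w \right)} = \frac{-1 + x}{-4 + w}$
$\frac{1821}{Q{\left(M{\left(4,-3 \right)},N{\left(4 \right)} \right)}} = \frac{1821}{\frac{1}{-4 + \left(4 + 2 \sqrt{3}\right)} \left(-1 - 3 \left(1 + 4\right)\right)} = \frac{1821}{\frac{1}{2 \sqrt{3}} \left(-1 - 15\right)} = \frac{1821}{\frac{\sqrt{3}}{6} \left(-1 - 15\right)} = \frac{1821}{\frac{\sqrt{3}}{6} \left(-16\right)} = \frac{1821}{\left(- \frac{8}{3}\right) \sqrt{3}} = 1821 \left(- \frac{\sqrt{3}}{8}\right) = - \frac{1821 \sqrt{3}}{8}$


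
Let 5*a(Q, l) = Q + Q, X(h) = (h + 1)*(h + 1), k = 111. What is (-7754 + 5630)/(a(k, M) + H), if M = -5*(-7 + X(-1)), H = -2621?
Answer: 10620/12883 ≈ 0.82434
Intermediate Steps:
X(h) = (1 + h)² (X(h) = (1 + h)*(1 + h) = (1 + h)²)
M = 35 (M = -5*(-7 + (1 - 1)²) = -5*(-7 + 0²) = -5*(-7 + 0) = -5*(-7) = 35)
a(Q, l) = 2*Q/5 (a(Q, l) = (Q + Q)/5 = (2*Q)/5 = 2*Q/5)
(-7754 + 5630)/(a(k, M) + H) = (-7754 + 5630)/((⅖)*111 - 2621) = -2124/(222/5 - 2621) = -2124/(-12883/5) = -2124*(-5/12883) = 10620/12883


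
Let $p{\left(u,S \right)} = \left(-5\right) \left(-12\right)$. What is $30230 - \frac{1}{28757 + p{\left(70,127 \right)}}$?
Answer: $\frac{871137909}{28817} \approx 30230.0$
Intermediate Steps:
$p{\left(u,S \right)} = 60$
$30230 - \frac{1}{28757 + p{\left(70,127 \right)}} = 30230 - \frac{1}{28757 + 60} = 30230 - \frac{1}{28817} = \frac{871137909}{28817}$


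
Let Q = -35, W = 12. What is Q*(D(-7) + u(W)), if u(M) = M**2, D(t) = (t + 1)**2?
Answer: -6300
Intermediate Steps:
D(t) = (1 + t)**2
Q*(D(-7) + u(W)) = -35*((1 - 7)**2 + 12**2) = -35*((-6)**2 + 144) = -35*(36 + 144) = -35*180 = -6300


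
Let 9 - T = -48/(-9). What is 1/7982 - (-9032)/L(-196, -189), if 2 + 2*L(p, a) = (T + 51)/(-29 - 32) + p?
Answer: -13193078393/145264418 ≈ -90.821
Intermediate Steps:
T = 11/3 (T = 9 - (-48)/(-9) = 9 - (-48)*(-1)/9 = 9 - 1*16/3 = 9 - 16/3 = 11/3 ≈ 3.6667)
L(p, a) = -265/183 + p/2 (L(p, a) = -1 + ((11/3 + 51)/(-29 - 32) + p)/2 = -1 + ((164/3)/(-61) + p)/2 = -1 + ((164/3)*(-1/61) + p)/2 = -1 + (-164/183 + p)/2 = -1 + (-82/183 + p/2) = -265/183 + p/2)
1/7982 - (-9032)/L(-196, -189) = 1/7982 - (-9032)/(-265/183 + (1/2)*(-196)) = 1/7982 - (-9032)/(-265/183 - 98) = 1/7982 - (-9032)/(-18199/183) = 1/7982 - (-9032)*(-183)/18199 = 1/7982 - 1*1652856/18199 = 1/7982 - 1652856/18199 = -13193078393/145264418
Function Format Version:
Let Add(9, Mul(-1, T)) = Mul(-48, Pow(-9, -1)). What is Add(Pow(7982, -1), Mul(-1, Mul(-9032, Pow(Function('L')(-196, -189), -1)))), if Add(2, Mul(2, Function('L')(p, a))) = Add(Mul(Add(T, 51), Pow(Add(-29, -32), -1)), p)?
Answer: Rational(-13193078393, 145264418) ≈ -90.821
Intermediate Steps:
T = Rational(11, 3) (T = Add(9, Mul(-1, Mul(-48, Pow(-9, -1)))) = Add(9, Mul(-1, Mul(-48, Rational(-1, 9)))) = Add(9, Mul(-1, Rational(16, 3))) = Add(9, Rational(-16, 3)) = Rational(11, 3) ≈ 3.6667)
Function('L')(p, a) = Add(Rational(-265, 183), Mul(Rational(1, 2), p)) (Function('L')(p, a) = Add(-1, Mul(Rational(1, 2), Add(Mul(Add(Rational(11, 3), 51), Pow(Add(-29, -32), -1)), p))) = Add(-1, Mul(Rational(1, 2), Add(Mul(Rational(164, 3), Pow(-61, -1)), p))) = Add(-1, Mul(Rational(1, 2), Add(Mul(Rational(164, 3), Rational(-1, 61)), p))) = Add(-1, Mul(Rational(1, 2), Add(Rational(-164, 183), p))) = Add(-1, Add(Rational(-82, 183), Mul(Rational(1, 2), p))) = Add(Rational(-265, 183), Mul(Rational(1, 2), p)))
Add(Pow(7982, -1), Mul(-1, Mul(-9032, Pow(Function('L')(-196, -189), -1)))) = Add(Pow(7982, -1), Mul(-1, Mul(-9032, Pow(Add(Rational(-265, 183), Mul(Rational(1, 2), -196)), -1)))) = Add(Rational(1, 7982), Mul(-1, Mul(-9032, Pow(Add(Rational(-265, 183), -98), -1)))) = Add(Rational(1, 7982), Mul(-1, Mul(-9032, Pow(Rational(-18199, 183), -1)))) = Add(Rational(1, 7982), Mul(-1, Mul(-9032, Rational(-183, 18199)))) = Add(Rational(1, 7982), Mul(-1, Rational(1652856, 18199))) = Add(Rational(1, 7982), Rational(-1652856, 18199)) = Rational(-13193078393, 145264418)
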